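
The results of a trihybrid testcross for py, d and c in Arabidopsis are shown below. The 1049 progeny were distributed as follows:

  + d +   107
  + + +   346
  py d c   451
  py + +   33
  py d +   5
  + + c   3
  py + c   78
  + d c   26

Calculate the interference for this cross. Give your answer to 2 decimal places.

The two most frequent reciprocal classes, + + + and py d c, are the parental types, so the F1 was + + + / py d c.
The two rarest classes, + + c and py d +, are the double crossovers. Comparing them with the parentals, only the c allele has switched, so c is the middle locus and the order is py – c – d.
py–c: (59 + 8)/1049 = 0.0639; c–d: (185 + 8)/1049 = 0.1840.
Expected DCO frequency = 0.0639 × 0.1840 ≈ 0.01176; observed = 8/1049 ≈ 0.00763.
Coefficient of coincidence = 0.00763/0.01176 ≈ 0.65; interference = 1 − 0.65 = 0.35.

0.35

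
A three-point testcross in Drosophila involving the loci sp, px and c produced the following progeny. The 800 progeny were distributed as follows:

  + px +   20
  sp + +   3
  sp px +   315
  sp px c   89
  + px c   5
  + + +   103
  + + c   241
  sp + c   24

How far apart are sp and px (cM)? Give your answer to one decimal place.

The two most frequent reciprocal classes, sp px + and + + c, are the parental types, so the F1 was sp px + / + + c.
The two rarest classes, sp + + and + px c, are the double crossovers. Comparing them with the parentals, only the px allele has switched, so px is the middle locus and the order is c – px – sp.
Crossovers in the px–sp interval produce the single-crossover classes + px + and sp + c (20 + 24 = 44) plus the double crossovers (8).
RF(px–sp) = (44 + 8) / 800 = 52/800 = 0.0650 → 6.5 cM.

6.5 cM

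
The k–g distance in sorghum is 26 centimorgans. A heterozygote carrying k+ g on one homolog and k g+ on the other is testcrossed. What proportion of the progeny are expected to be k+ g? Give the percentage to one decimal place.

37.0%

A map distance of 26 centimorgans corresponds to a recombination frequency of 0.260.
The F1 is k+ g / k g+, so k+ g is a parental gamete class with expected frequency (1 − r)/2 = 0.740/2 = 0.3700.
That is 0.3700 = 37.0% of the progeny.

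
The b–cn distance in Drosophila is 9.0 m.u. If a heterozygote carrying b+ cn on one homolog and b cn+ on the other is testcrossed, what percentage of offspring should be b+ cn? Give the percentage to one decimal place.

45.5%

A map distance of 9.0 m.u. corresponds to a recombination frequency of 0.090.
The F1 is b+ cn / b cn+, so b+ cn is a parental gamete class with expected frequency (1 − r)/2 = 0.910/2 = 0.4550.
That is 0.4550 = 45.5% of the progeny.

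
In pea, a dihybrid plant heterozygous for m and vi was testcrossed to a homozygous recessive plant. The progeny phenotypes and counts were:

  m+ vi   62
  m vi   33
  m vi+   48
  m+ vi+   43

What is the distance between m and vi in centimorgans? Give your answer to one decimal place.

40.9 centimorgans

The two most frequent classes, m+ vi (62) and m vi+ (48), are the parental types, so the F1 was m+ vi / m vi+.
The recombinant classes are m+ vi+ and m vi: 43 + 33 = 76.
Recombination frequency = 76/186 = 0.4086 ≈ 40.9%, i.e. 40.9 centimorgans.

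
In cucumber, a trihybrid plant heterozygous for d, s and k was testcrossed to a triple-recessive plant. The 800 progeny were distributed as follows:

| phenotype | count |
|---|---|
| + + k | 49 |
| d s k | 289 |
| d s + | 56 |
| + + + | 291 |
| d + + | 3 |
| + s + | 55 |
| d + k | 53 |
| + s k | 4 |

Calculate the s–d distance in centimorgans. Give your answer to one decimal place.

The two most frequent reciprocal classes, d s k and + + +, are the parental types, so the F1 was d s k / + + +.
The two rarest classes, + s k and d + +, are the double crossovers. Comparing them with the parentals, only the d allele has switched, so d is the middle locus and the order is s – d – k.
Crossovers in the s–d interval produce the single-crossover classes d + k and + s + (53 + 55 = 108) plus the double crossovers (7).
RF(s–d) = (108 + 7) / 800 = 115/800 = 0.1437 → 14.4 centimorgans.

14.4 centimorgans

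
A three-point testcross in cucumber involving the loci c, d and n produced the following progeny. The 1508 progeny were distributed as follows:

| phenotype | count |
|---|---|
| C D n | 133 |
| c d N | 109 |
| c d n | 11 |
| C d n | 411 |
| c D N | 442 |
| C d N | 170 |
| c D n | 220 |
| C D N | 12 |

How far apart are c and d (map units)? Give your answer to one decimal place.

17.6 map units

The two most frequent reciprocal classes, C d n and c D N, are the parental types, so the F1 was C d n / c D N.
The two rarest classes, c d n and C D N, are the double crossovers. Comparing them with the parentals, only the c allele has switched, so c is the middle locus and the order is d – c – n.
Crossovers in the d–c interval produce the single-crossover classes C D n and c d N (133 + 109 = 242) plus the double crossovers (23).
RF(d–c) = (242 + 23) / 1508 = 265/1508 = 0.1757 → 17.6 map units.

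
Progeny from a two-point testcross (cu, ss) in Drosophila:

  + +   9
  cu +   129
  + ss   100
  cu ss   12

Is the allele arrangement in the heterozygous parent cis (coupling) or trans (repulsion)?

trans

The two most frequent classes are + ss (100) and cu + (129); these are the parental (non-recombinant) types.
So the F1 carried + ss on one chromosome and cu + on the other — the recessive alleles are on opposite chromosomes (trans / repulsion).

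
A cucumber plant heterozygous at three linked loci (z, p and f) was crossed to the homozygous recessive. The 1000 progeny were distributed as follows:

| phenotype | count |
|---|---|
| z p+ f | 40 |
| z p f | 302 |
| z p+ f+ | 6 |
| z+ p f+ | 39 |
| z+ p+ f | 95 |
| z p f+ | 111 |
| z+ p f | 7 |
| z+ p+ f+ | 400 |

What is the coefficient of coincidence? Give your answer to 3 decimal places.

The two most frequent reciprocal classes, z+ p+ f+ and z p f, are the parental types, so the F1 was z+ p+ f+ / z p f.
The two rarest classes, z p+ f+ and z+ p f, are the double crossovers. Comparing them with the parentals, only the z allele has switched, so z is the middle locus and the order is p – z – f.
p–z: (79 + 13)/1000 = 0.0920; z–f: (206 + 13)/1000 = 0.2190.
Expected DCO frequency = 0.0920 × 0.2190 ≈ 0.02015; observed = 13/1000 ≈ 0.01300.
Coefficient of coincidence = 0.01300/0.02015 ≈ 0.645.

0.645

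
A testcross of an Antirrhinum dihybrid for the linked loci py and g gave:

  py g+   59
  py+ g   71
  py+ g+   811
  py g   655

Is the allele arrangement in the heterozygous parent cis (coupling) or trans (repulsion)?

cis

The two most frequent classes are py+ g+ (811) and py g (655); these are the parental (non-recombinant) types.
So the F1 carried py+ g+ on one chromosome and py g on the other — the recessive alleles are on the same chromosome (cis / coupling).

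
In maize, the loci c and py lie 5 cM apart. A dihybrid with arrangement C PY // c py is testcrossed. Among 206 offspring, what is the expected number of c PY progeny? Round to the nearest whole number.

5

A map distance of 5 cM corresponds to a recombination frequency of 0.050.
The F1 is C PY / c py, so c PY is a recombinant gamete class with expected frequency r/2 = 0.050/2 = 0.0250.
Expected number = 0.0250 × 206 = 5.15 ≈ 5.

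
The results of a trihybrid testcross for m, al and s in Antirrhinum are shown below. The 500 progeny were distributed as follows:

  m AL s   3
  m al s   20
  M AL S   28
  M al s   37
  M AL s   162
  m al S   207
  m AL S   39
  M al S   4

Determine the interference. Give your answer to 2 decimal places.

0.23

The two most frequent reciprocal classes, M AL s and m al S, are the parental types, so the F1 was M AL s / m al S.
The two rarest classes, m AL s and M al S, are the double crossovers. Comparing them with the parentals, only the m allele has switched, so m is the middle locus and the order is al – m – s.
al–m: (76 + 7)/500 = 0.1660; m–s: (48 + 7)/500 = 0.1100.
Expected DCO frequency = 0.1660 × 0.1100 ≈ 0.01826; observed = 7/500 ≈ 0.01400.
Coefficient of coincidence = 0.01400/0.01826 ≈ 0.77; interference = 1 − 0.77 = 0.23.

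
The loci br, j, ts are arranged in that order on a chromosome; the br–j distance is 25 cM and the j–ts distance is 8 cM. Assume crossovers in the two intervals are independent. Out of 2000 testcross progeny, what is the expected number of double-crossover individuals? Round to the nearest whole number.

40

Map distances give recombination frequencies of 0.250 and 0.080 for the two intervals.
With no interference, expected double-crossover frequency = 0.250 × 0.080 = 0.02000.
Expected number = 0.02000 × 2000 = 40.00 ≈ 40.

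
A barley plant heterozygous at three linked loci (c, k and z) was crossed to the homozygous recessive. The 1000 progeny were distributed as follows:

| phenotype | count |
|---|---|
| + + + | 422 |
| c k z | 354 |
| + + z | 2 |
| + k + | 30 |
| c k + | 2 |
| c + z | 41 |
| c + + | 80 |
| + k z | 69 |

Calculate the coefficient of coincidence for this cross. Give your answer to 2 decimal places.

The two most frequent reciprocal classes, c k z and + + +, are the parental types, so the F1 was c k z / + + +.
The two rarest classes, c k + and + + z, are the double crossovers. Comparing them with the parentals, only the z allele has switched, so z is the middle locus and the order is c – z – k.
c–z: (149 + 4)/1000 = 0.1530; z–k: (71 + 4)/1000 = 0.0750.
Expected DCO frequency = 0.1530 × 0.0750 ≈ 0.01147; observed = 4/1000 ≈ 0.00400.
Coefficient of coincidence = 0.00400/0.01147 ≈ 0.35.

0.35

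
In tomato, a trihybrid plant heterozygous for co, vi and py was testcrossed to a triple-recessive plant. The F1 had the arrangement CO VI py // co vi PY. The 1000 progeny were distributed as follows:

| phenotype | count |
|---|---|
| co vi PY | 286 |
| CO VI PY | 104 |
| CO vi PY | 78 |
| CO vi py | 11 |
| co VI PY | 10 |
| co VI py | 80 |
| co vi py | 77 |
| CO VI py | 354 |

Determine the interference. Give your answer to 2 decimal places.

0.42

The two rarest classes, CO vi py and co VI PY, are the double crossovers. Comparing them with the parentals, only the vi allele has switched, so vi is the middle locus and the order is co – vi – py.
co–vi: (158 + 21)/1000 = 0.1790; vi–py: (181 + 21)/1000 = 0.2020.
Expected DCO frequency = 0.1790 × 0.2020 ≈ 0.03616; observed = 21/1000 ≈ 0.02100.
Coefficient of coincidence = 0.02100/0.03616 ≈ 0.58; interference = 1 − 0.58 = 0.42.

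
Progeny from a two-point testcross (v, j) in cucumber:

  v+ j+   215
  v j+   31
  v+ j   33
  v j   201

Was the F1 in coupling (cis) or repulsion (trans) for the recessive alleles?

cis

The two most frequent classes are v+ j+ (215) and v j (201); these are the parental (non-recombinant) types.
So the F1 carried v+ j+ on one chromosome and v j on the other — the recessive alleles are on the same chromosome (cis / coupling).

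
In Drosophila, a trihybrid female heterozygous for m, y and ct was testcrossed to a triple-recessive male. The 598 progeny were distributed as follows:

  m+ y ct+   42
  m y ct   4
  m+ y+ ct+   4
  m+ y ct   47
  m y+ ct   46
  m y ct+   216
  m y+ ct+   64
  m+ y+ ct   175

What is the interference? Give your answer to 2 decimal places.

0.58

The two most frequent reciprocal classes, m y ct+ and m+ y+ ct, are the parental types, so the F1 was m y ct+ / m+ y+ ct.
The two rarest classes, m y ct and m+ y+ ct+, are the double crossovers. Comparing them with the parentals, only the ct allele has switched, so ct is the middle locus and the order is m – ct – y.
m–ct: (88 + 8)/598 = 0.1605; ct–y: (111 + 8)/598 = 0.1990.
Expected DCO frequency = 0.1605 × 0.1990 ≈ 0.03194; observed = 8/598 ≈ 0.01338.
Coefficient of coincidence = 0.01338/0.03194 ≈ 0.42; interference = 1 − 0.42 = 0.58.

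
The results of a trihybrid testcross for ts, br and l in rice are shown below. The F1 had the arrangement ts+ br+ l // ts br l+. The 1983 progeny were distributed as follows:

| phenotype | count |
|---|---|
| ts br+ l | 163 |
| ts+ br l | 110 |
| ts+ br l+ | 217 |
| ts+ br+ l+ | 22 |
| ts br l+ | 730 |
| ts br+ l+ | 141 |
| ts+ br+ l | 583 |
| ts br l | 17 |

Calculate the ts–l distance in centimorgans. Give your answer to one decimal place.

21.1 centimorgans

The two rarest classes, ts+ br+ l+ and ts br l, are the double crossovers. Comparing them with the parentals, only the l allele has switched, so l is the middle locus and the order is br – l – ts.
Crossovers in the l–ts interval produce the single-crossover classes ts br+ l and ts+ br l+ (163 + 217 = 380) plus the double crossovers (39).
RF(l–ts) = (380 + 39) / 1983 = 419/1983 = 0.2113 → 21.1 centimorgans.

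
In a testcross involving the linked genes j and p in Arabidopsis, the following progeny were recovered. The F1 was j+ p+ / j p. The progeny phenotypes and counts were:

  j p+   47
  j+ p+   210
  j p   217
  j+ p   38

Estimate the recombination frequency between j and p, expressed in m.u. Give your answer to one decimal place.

16.6 m.u.

The recombinant classes are j+ p and j p+: 38 + 47 = 85.
Recombination frequency = 85/512 = 0.1660 ≈ 16.6%, i.e. 16.6 m.u.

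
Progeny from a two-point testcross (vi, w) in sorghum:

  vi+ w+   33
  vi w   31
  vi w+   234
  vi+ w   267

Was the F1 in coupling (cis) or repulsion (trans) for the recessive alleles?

The two most frequent classes are vi+ w (267) and vi w+ (234); these are the parental (non-recombinant) types.
So the F1 carried vi+ w on one chromosome and vi w+ on the other — the recessive alleles are on opposite chromosomes (trans / repulsion).

trans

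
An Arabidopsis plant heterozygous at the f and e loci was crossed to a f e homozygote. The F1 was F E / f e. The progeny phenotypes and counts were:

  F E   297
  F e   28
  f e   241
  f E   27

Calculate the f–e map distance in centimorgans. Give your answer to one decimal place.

The recombinant classes are F e and f E: 28 + 27 = 55.
Recombination frequency = 55/593 = 0.0927 ≈ 9.3%, i.e. 9.3 centimorgans.

9.3 centimorgans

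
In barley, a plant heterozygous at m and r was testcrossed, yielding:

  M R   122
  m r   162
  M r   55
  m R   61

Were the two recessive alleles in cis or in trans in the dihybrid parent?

The two most frequent classes are M R (122) and m r (162); these are the parental (non-recombinant) types.
So the F1 carried M R on one chromosome and m r on the other — the recessive alleles are on the same chromosome (cis / coupling).

cis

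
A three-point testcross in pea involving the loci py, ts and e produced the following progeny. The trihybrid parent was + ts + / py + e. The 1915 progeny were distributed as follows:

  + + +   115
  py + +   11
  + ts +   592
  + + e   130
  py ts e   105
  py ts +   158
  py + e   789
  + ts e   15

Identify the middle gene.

The two rarest classes, + ts e and py + +, are the double crossovers. Comparing them with the parentals, only the e allele has switched, so e is the middle locus and the order is py – e – ts.

e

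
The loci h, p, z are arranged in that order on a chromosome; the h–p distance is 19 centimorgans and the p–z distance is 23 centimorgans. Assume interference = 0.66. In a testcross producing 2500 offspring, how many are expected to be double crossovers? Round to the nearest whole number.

37

Map distances give recombination frequencies of 0.190 and 0.230 for the two intervals.
With interference 0.66 (so coincidence = 0.34), expected double-crossover frequency = 0.190 × 0.230 × 0.34 = 0.01486.
Expected number = 0.01486 × 2500 = 37.14 ≈ 37.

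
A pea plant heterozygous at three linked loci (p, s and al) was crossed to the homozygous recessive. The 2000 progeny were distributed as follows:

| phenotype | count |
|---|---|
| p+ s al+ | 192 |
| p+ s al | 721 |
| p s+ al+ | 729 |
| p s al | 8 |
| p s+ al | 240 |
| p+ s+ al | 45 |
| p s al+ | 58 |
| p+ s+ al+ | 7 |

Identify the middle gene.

The two most frequent reciprocal classes, p s+ al+ and p+ s al, are the parental types, so the F1 was p s+ al+ / p+ s al.
The two rarest classes, p+ s+ al+ and p s al, are the double crossovers. Comparing them with the parentals, only the p allele has switched, so p is the middle locus and the order is al – p – s.

p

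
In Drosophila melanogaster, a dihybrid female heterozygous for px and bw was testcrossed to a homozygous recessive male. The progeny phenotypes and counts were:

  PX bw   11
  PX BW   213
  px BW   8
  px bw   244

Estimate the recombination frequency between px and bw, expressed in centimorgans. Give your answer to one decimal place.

The two most frequent classes, PX BW (213) and px bw (244), are the parental types, so the F1 was PX BW / px bw.
The recombinant classes are PX bw and px BW: 11 + 8 = 19.
Recombination frequency = 19/476 = 0.0399 ≈ 4.0%, i.e. 4.0 centimorgans.

4.0 centimorgans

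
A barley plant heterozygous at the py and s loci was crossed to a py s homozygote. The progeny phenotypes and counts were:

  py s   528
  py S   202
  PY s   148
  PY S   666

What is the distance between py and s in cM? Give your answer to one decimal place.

The two most frequent classes, PY S (666) and py s (528), are the parental types, so the F1 was PY S / py s.
The recombinant classes are PY s and py S: 148 + 202 = 350.
Recombination frequency = 350/1544 = 0.2267 ≈ 22.7%, i.e. 22.7 cM.

22.7 cM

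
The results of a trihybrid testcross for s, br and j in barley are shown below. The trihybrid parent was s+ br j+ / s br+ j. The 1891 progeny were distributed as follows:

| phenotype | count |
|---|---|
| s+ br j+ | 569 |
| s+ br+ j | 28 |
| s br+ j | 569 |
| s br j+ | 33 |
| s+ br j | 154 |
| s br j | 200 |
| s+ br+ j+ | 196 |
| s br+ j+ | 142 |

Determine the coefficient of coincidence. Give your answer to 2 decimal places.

The two rarest classes, s br j+ and s+ br+ j, are the double crossovers. Comparing them with the parentals, only the s allele has switched, so s is the middle locus and the order is j – s – br.
j–s: (296 + 61)/1891 = 0.1888; s–br: (396 + 61)/1891 = 0.2417.
Expected DCO frequency = 0.1888 × 0.2417 ≈ 0.04563; observed = 61/1891 ≈ 0.03226.
Coefficient of coincidence = 0.03226/0.04563 ≈ 0.71.

0.71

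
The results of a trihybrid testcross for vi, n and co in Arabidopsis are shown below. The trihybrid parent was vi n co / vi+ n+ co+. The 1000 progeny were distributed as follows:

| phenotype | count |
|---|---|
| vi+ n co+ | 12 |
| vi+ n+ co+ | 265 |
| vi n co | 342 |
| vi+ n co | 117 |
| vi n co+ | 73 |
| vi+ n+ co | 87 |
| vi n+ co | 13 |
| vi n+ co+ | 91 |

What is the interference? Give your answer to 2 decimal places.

0.42

The two rarest classes, vi n+ co and vi+ n co+, are the double crossovers. Comparing them with the parentals, only the n allele has switched, so n is the middle locus and the order is vi – n – co.
vi–n: (208 + 25)/1000 = 0.2330; n–co: (160 + 25)/1000 = 0.1850.
Expected DCO frequency = 0.2330 × 0.1850 ≈ 0.04311; observed = 25/1000 ≈ 0.02500.
Coefficient of coincidence = 0.02500/0.04311 ≈ 0.58; interference = 1 − 0.58 = 0.42.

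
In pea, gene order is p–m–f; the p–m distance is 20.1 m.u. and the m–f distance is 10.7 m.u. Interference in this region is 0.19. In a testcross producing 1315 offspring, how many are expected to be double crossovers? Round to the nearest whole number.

23

Map distances give recombination frequencies of 0.201 and 0.107 for the two intervals.
With interference 0.19 (so coincidence = 0.81), expected double-crossover frequency = 0.201 × 0.107 × 0.81 = 0.01742.
Expected number = 0.01742 × 1315 = 22.91 ≈ 23.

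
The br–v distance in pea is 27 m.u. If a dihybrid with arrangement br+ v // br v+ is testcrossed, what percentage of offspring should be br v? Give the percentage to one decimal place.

13.5%

A map distance of 27 m.u. corresponds to a recombination frequency of 0.270.
The F1 is br+ v / br v+, so br v is a recombinant gamete class with expected frequency r/2 = 0.270/2 = 0.1350.
That is 0.1350 = 13.5% of the progeny.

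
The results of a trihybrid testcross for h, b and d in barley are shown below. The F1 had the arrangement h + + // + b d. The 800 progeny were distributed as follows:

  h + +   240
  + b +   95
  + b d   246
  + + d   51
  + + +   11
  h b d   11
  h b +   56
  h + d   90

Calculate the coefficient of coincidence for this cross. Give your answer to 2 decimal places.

The two rarest classes, + + + and h b d, are the double crossovers. Comparing them with the parentals, only the h allele has switched, so h is the middle locus and the order is b – h – d.
b–h: (107 + 22)/800 = 0.1613; h–d: (185 + 22)/800 = 0.2587.
Expected DCO frequency = 0.1613 × 0.2587 ≈ 0.04173; observed = 22/800 ≈ 0.02750.
Coefficient of coincidence = 0.02750/0.04173 ≈ 0.66.

0.66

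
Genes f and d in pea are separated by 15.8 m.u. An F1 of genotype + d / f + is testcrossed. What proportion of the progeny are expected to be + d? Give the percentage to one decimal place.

42.1%

A map distance of 15.8 m.u. corresponds to a recombination frequency of 0.158.
The F1 is + d / f +, so + d is a parental gamete class with expected frequency (1 − r)/2 = 0.842/2 = 0.4210.
That is 0.4210 = 42.1% of the progeny.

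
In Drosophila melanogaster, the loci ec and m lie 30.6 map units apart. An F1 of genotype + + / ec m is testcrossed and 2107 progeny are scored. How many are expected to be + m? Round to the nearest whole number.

322

A map distance of 30.6 map units corresponds to a recombination frequency of 0.306.
The F1 is + + / ec m, so + m is a recombinant gamete class with expected frequency r/2 = 0.306/2 = 0.1530.
Expected number = 0.1530 × 2107 = 322.37 ≈ 322.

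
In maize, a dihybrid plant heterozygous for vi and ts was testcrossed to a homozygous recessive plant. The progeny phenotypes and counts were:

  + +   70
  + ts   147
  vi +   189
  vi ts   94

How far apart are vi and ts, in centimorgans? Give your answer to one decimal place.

32.8 centimorgans

The two most frequent classes, + ts (147) and vi + (189), are the parental types, so the F1 was + ts / vi +.
The recombinant classes are + + and vi ts: 70 + 94 = 164.
Recombination frequency = 164/500 = 0.3280 ≈ 32.8%, i.e. 32.8 centimorgans.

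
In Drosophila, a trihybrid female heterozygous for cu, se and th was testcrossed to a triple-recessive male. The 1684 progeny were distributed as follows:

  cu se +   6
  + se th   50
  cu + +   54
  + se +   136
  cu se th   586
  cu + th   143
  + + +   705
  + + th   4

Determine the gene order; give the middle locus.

The two most frequent reciprocal classes, + + + and cu se th, are the parental types, so the F1 was + + + / cu se th.
The two rarest classes, + + th and cu se +, are the double crossovers. Comparing them with the parentals, only the th allele has switched, so th is the middle locus and the order is cu – th – se.

th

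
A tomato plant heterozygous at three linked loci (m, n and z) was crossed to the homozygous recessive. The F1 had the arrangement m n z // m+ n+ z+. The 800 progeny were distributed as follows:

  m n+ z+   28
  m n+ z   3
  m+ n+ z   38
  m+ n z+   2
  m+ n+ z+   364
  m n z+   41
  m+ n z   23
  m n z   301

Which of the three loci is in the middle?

The two rarest classes, m n+ z and m+ n z+, are the double crossovers. Comparing them with the parentals, only the n allele has switched, so n is the middle locus and the order is z – n – m.

n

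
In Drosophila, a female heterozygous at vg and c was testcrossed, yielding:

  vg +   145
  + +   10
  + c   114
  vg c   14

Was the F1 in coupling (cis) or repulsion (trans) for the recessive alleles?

trans

The two most frequent classes are + c (114) and vg + (145); these are the parental (non-recombinant) types.
So the F1 carried + c on one chromosome and vg + on the other — the recessive alleles are on opposite chromosomes (trans / repulsion).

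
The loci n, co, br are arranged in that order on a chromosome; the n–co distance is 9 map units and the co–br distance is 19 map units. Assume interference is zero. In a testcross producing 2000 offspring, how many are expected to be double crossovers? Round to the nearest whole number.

34

Map distances give recombination frequencies of 0.090 and 0.190 for the two intervals.
With no interference, expected double-crossover frequency = 0.090 × 0.190 = 0.01710.
Expected number = 0.01710 × 2000 = 34.20 ≈ 34.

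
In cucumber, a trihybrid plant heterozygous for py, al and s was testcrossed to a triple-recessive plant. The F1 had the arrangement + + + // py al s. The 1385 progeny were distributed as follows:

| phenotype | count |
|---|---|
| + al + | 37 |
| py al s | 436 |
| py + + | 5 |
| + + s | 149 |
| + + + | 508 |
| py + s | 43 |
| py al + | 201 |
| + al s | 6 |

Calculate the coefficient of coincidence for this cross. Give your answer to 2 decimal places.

The two rarest classes, py + + and + al s, are the double crossovers. Comparing them with the parentals, only the py allele has switched, so py is the middle locus and the order is s – py – al.
s–py: (350 + 11)/1385 = 0.2606; py–al: (80 + 11)/1385 = 0.0657.
Expected DCO frequency = 0.2606 × 0.0657 ≈ 0.01712; observed = 11/1385 ≈ 0.00794.
Coefficient of coincidence = 0.00794/0.01712 ≈ 0.46.

0.46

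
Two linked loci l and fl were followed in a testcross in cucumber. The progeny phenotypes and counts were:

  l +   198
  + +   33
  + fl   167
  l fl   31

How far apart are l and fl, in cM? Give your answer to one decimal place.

14.9 cM

The two most frequent classes, + fl (167) and l + (198), are the parental types, so the F1 was + fl / l +.
The recombinant classes are + + and l fl: 33 + 31 = 64.
Recombination frequency = 64/429 = 0.1492 ≈ 14.9%, i.e. 14.9 cM.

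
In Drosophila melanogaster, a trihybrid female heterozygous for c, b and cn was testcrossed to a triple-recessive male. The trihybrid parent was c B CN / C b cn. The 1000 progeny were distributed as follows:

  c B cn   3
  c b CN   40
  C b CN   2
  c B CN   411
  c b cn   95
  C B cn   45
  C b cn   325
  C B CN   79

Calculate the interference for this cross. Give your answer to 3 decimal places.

0.690

The two rarest classes, c B cn and C b CN, are the double crossovers. Comparing them with the parentals, only the cn allele has switched, so cn is the middle locus and the order is b – cn – c.
b–cn: (85 + 5)/1000 = 0.0900; cn–c: (174 + 5)/1000 = 0.1790.
Expected DCO frequency = 0.0900 × 0.1790 ≈ 0.01611; observed = 5/1000 ≈ 0.00500.
Coefficient of coincidence = 0.00500/0.01611 ≈ 0.310; interference = 1 − 0.310 = 0.690.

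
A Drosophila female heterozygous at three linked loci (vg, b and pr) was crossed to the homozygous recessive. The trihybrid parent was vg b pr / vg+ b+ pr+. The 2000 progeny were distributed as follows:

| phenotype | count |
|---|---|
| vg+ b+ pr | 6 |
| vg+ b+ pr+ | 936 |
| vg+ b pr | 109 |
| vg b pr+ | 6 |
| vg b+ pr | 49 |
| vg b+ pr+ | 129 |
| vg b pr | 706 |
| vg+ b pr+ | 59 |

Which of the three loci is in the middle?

The two rarest classes, vg b pr+ and vg+ b+ pr, are the double crossovers. Comparing them with the parentals, only the pr allele has switched, so pr is the middle locus and the order is b – pr – vg.

pr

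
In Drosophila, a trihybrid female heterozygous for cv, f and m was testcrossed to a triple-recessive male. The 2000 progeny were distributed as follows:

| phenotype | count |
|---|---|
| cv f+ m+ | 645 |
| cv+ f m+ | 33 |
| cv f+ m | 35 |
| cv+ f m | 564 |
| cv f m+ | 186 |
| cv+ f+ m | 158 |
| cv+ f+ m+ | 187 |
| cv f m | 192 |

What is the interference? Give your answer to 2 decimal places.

The two most frequent reciprocal classes, cv f+ m+ and cv+ f m, are the parental types, so the F1 was cv f+ m+ / cv+ f m.
The two rarest classes, cv f+ m and cv+ f m+, are the double crossovers. Comparing them with the parentals, only the m allele has switched, so m is the middle locus and the order is f – m – cv.
f–m: (344 + 68)/2000 = 0.2060; m–cv: (379 + 68)/2000 = 0.2235.
Expected DCO frequency = 0.2060 × 0.2235 ≈ 0.04604; observed = 68/2000 ≈ 0.03400.
Coefficient of coincidence = 0.03400/0.04604 ≈ 0.74; interference = 1 − 0.74 = 0.26.

0.26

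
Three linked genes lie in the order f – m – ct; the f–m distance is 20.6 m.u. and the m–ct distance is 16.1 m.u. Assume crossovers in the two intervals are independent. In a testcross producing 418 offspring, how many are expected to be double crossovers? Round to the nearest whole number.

14

Map distances give recombination frequencies of 0.206 and 0.161 for the two intervals.
With no interference, expected double-crossover frequency = 0.206 × 0.161 = 0.03317.
Expected number = 0.03317 × 418 = 13.86 ≈ 14.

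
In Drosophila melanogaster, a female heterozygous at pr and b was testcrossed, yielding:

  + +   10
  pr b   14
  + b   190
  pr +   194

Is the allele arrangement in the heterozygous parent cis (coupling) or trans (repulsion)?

The two most frequent classes are + b (190) and pr + (194); these are the parental (non-recombinant) types.
So the F1 carried + b on one chromosome and pr + on the other — the recessive alleles are on opposite chromosomes (trans / repulsion).

trans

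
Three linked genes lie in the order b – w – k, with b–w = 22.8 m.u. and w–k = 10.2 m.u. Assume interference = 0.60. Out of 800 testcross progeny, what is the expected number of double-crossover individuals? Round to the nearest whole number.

7

Map distances give recombination frequencies of 0.228 and 0.102 for the two intervals.
With interference 0.60 (so coincidence = 0.40), expected double-crossover frequency = 0.228 × 0.102 × 0.40 = 0.00930.
Expected number = 0.00930 × 800 = 7.44 ≈ 7.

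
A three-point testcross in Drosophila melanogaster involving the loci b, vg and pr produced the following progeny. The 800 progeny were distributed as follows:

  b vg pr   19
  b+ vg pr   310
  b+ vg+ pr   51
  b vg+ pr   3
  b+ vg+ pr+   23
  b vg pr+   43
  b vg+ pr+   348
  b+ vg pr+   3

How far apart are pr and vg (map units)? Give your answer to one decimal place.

The two most frequent reciprocal classes, b+ vg pr and b vg+ pr+, are the parental types, so the F1 was b+ vg pr / b vg+ pr+.
The two rarest classes, b+ vg pr+ and b vg+ pr, are the double crossovers. Comparing them with the parentals, only the pr allele has switched, so pr is the middle locus and the order is vg – pr – b.
Crossovers in the vg–pr interval produce the single-crossover classes b+ vg+ pr and b vg pr+ (51 + 43 = 94) plus the double crossovers (6).
RF(vg–pr) = (94 + 6) / 800 = 100/800 = 0.1250 → 12.5 map units.

12.5 map units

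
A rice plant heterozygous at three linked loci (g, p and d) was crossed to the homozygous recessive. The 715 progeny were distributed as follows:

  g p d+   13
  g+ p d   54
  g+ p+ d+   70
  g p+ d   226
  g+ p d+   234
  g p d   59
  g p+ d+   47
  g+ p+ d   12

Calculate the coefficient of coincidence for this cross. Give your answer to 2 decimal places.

The two most frequent reciprocal classes, g+ p d+ and g p+ d, are the parental types, so the F1 was g+ p d+ / g p+ d.
The two rarest classes, g p d+ and g+ p+ d, are the double crossovers. Comparing them with the parentals, only the g allele has switched, so g is the middle locus and the order is p – g – d.
p–g: (129 + 25)/715 = 0.2154; g–d: (101 + 25)/715 = 0.1762.
Expected DCO frequency = 0.2154 × 0.1762 ≈ 0.03795; observed = 25/715 ≈ 0.03497.
Coefficient of coincidence = 0.03497/0.03795 ≈ 0.92.

0.92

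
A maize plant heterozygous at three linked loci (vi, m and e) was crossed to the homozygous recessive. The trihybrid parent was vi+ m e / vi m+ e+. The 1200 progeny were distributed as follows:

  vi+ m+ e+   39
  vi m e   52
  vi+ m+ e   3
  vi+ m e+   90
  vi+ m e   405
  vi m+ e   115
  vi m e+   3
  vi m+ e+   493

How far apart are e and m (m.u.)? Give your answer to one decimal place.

The two rarest classes, vi+ m+ e and vi m e+, are the double crossovers. Comparing them with the parentals, only the m allele has switched, so m is the middle locus and the order is vi – m – e.
Crossovers in the m–e interval produce the single-crossover classes vi+ m e+ and vi m+ e (90 + 115 = 205) plus the double crossovers (6).
RF(m–e) = (205 + 6) / 1200 = 211/1200 = 0.1758 → 17.6 m.u.

17.6 m.u.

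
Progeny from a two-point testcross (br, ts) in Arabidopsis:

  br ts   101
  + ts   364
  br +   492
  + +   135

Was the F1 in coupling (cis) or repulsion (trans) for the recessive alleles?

The two most frequent classes are + ts (364) and br + (492); these are the parental (non-recombinant) types.
So the F1 carried + ts on one chromosome and br + on the other — the recessive alleles are on opposite chromosomes (trans / repulsion).

trans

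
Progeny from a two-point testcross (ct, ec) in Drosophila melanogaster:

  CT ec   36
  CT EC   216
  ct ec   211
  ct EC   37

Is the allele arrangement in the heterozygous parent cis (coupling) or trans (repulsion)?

cis

The two most frequent classes are CT EC (216) and ct ec (211); these are the parental (non-recombinant) types.
So the F1 carried CT EC on one chromosome and ct ec on the other — the recessive alleles are on the same chromosome (cis / coupling).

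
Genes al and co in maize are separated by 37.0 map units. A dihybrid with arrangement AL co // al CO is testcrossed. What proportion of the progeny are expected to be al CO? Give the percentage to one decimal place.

A map distance of 37.0 map units corresponds to a recombination frequency of 0.370.
The F1 is AL co / al CO, so al CO is a parental gamete class with expected frequency (1 − r)/2 = 0.630/2 = 0.3150.
That is 0.3150 = 31.5% of the progeny.

31.5%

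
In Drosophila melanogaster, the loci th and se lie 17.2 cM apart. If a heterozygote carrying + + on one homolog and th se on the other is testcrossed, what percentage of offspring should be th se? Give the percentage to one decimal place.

A map distance of 17.2 cM corresponds to a recombination frequency of 0.172.
The F1 is + + / th se, so th se is a parental gamete class with expected frequency (1 − r)/2 = 0.828/2 = 0.4140.
That is 0.4140 = 41.4% of the progeny.

41.4%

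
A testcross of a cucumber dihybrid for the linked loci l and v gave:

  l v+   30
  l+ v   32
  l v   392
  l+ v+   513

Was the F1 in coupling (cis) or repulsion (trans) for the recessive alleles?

cis

The two most frequent classes are l+ v+ (513) and l v (392); these are the parental (non-recombinant) types.
So the F1 carried l+ v+ on one chromosome and l v on the other — the recessive alleles are on the same chromosome (cis / coupling).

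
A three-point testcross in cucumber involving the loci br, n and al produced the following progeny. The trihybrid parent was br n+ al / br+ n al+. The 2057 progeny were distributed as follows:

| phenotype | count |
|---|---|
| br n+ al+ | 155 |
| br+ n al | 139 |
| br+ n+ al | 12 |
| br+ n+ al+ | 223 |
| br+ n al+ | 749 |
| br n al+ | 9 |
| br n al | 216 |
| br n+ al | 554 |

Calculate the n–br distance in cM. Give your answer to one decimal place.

22.4 cM

The two rarest classes, br+ n+ al and br n al+, are the double crossovers. Comparing them with the parentals, only the br allele has switched, so br is the middle locus and the order is n – br – al.
Crossovers in the n–br interval produce the single-crossover classes br n al and br+ n+ al+ (216 + 223 = 439) plus the double crossovers (21).
RF(n–br) = (439 + 21) / 2057 = 460/2057 = 0.2236 → 22.4 cM.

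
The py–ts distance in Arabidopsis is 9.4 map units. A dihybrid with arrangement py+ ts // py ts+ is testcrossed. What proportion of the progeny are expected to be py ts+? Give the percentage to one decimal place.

45.3%

A map distance of 9.4 map units corresponds to a recombination frequency of 0.094.
The F1 is py+ ts / py ts+, so py ts+ is a parental gamete class with expected frequency (1 − r)/2 = 0.906/2 = 0.4530.
That is 0.4530 = 45.3% of the progeny.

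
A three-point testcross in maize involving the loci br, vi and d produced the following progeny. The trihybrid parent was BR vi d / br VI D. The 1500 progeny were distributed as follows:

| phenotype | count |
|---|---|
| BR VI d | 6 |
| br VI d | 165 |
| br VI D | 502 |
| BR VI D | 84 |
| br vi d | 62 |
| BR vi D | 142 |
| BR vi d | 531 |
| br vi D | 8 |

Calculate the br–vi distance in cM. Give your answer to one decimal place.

10.7 cM

The two rarest classes, BR VI d and br vi D, are the double crossovers. Comparing them with the parentals, only the vi allele has switched, so vi is the middle locus and the order is d – vi – br.
Crossovers in the vi–br interval produce the single-crossover classes br vi d and BR VI D (62 + 84 = 146) plus the double crossovers (14).
RF(vi–br) = (146 + 14) / 1500 = 160/1500 = 0.1067 → 10.7 cM.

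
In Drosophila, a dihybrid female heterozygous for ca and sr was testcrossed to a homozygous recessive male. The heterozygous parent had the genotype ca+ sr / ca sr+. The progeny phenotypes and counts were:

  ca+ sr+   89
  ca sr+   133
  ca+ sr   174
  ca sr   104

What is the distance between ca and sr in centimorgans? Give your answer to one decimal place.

38.6 centimorgans

The recombinant classes are ca+ sr+ and ca sr: 89 + 104 = 193.
Recombination frequency = 193/500 = 0.3860 ≈ 38.6%, i.e. 38.6 centimorgans.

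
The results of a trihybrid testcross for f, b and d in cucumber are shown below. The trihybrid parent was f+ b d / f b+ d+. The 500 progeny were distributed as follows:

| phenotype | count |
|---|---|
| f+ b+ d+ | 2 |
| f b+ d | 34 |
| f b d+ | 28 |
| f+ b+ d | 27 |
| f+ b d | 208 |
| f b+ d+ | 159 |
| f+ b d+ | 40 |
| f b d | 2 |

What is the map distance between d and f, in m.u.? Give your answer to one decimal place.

The two rarest classes, f b d and f+ b+ d+, are the double crossovers. Comparing them with the parentals, only the f allele has switched, so f is the middle locus and the order is b – f – d.
Crossovers in the f–d interval produce the single-crossover classes f+ b d+ and f b+ d (40 + 34 = 74) plus the double crossovers (4).
RF(f–d) = (74 + 4) / 500 = 78/500 = 0.1560 → 15.6 m.u.

15.6 m.u.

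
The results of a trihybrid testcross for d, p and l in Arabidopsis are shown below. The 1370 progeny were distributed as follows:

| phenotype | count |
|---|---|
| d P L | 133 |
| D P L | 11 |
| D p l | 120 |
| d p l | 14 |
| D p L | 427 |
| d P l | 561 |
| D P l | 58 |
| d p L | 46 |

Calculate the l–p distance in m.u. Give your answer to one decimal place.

The two most frequent reciprocal classes, d P l and D p L, are the parental types, so the F1 was d P l / D p L.
The two rarest classes, d p l and D P L, are the double crossovers. Comparing them with the parentals, only the p allele has switched, so p is the middle locus and the order is d – p – l.
Crossovers in the p–l interval produce the single-crossover classes d P L and D p l (133 + 120 = 253) plus the double crossovers (25).
RF(p–l) = (253 + 25) / 1370 = 278/1370 = 0.2029 → 20.3 m.u.

20.3 m.u.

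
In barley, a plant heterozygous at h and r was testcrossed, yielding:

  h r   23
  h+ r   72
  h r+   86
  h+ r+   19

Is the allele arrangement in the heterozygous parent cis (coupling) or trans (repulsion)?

The two most frequent classes are h+ r (72) and h r+ (86); these are the parental (non-recombinant) types.
So the F1 carried h+ r on one chromosome and h r+ on the other — the recessive alleles are on opposite chromosomes (trans / repulsion).

trans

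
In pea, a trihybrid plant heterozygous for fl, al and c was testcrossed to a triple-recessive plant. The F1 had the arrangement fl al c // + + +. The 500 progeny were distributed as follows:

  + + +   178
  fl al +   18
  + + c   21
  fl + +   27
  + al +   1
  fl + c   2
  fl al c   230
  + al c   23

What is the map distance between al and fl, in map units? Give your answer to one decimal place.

The two rarest classes, fl + c and + al +, are the double crossovers. Comparing them with the parentals, only the al allele has switched, so al is the middle locus and the order is fl – al – c.
Crossovers in the fl–al interval produce the single-crossover classes + al c and fl + + (23 + 27 = 50) plus the double crossovers (3).
RF(fl–al) = (50 + 3) / 500 = 53/500 = 0.1060 → 10.6 map units.

10.6 map units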